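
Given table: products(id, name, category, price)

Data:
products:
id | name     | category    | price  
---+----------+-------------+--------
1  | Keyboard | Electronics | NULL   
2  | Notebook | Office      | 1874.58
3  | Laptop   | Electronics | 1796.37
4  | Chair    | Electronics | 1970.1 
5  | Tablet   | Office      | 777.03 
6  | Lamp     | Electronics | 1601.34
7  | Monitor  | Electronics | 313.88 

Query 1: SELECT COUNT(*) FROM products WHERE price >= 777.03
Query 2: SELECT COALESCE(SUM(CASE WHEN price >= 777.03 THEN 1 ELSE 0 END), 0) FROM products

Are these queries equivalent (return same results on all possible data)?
Yes, equivalent

Both queries return: [(5,)]

Reason: COUNT with WHERE vs conditional SUM (COALESCE handles empty-table NULL)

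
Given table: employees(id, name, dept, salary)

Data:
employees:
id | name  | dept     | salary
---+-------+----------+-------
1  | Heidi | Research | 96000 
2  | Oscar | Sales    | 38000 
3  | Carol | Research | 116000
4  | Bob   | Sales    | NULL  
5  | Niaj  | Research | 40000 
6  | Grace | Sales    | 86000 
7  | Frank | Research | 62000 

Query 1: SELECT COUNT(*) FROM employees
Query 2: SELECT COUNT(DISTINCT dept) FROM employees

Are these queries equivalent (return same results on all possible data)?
No, not equivalent

Query 1 returns: [(7,)]
Query 2 returns: [(2,)]

Reason: COUNT(*) counts rows, COUNT(DISTINCT dept) counts unique depts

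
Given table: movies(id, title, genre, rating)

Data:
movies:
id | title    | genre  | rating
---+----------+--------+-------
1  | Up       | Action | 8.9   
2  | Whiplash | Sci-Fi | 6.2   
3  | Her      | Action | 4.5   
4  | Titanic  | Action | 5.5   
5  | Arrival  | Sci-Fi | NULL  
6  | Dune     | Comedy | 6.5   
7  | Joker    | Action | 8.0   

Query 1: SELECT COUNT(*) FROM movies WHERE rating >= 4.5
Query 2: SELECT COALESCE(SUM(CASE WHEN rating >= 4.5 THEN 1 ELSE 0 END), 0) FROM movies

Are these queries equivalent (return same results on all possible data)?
Yes, equivalent

Both queries return: [(6,)]

Reason: COUNT with WHERE vs conditional SUM (COALESCE handles empty-table NULL)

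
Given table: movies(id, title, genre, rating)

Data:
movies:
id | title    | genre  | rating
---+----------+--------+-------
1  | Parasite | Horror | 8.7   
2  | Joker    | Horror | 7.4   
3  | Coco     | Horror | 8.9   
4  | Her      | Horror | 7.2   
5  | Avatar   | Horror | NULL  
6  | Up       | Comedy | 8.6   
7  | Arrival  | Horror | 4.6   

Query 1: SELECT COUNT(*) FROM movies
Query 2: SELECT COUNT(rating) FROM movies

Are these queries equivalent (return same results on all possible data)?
No, not equivalent

Query 1 returns: [(7,)]
Query 2 returns: [(6,)]

Reason: COUNT(*) includes NULLs, COUNT(column) excludes them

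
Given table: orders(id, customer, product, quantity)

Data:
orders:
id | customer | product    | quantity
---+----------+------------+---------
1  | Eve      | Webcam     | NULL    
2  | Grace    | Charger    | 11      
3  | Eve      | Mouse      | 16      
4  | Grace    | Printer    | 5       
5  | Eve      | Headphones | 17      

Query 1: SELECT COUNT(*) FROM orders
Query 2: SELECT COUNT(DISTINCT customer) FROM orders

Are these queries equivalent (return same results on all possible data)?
No, not equivalent

Query 1 returns: [(5,)]
Query 2 returns: [(2,)]

Reason: COUNT(*) counts rows, COUNT(DISTINCT customer) counts unique customers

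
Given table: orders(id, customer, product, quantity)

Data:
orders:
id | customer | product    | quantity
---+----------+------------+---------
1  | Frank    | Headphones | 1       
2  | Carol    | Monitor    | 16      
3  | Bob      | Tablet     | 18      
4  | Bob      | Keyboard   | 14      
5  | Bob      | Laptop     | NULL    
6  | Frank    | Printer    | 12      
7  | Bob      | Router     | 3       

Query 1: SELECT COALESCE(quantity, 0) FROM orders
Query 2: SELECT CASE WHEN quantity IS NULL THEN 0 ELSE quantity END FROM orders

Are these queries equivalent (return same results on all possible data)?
Yes, equivalent

Both queries return: [(0,), (1,), (3,), (12,), (14,), (16,), (18,)]

Reason: COALESCE vs CASE for NULL handling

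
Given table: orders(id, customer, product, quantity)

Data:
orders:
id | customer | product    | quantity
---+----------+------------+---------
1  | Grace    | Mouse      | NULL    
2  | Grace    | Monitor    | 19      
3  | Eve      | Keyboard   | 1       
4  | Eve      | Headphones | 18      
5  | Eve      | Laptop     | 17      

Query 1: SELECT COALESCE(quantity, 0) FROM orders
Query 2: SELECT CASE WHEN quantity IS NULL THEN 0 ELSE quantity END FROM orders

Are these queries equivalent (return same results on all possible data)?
Yes, equivalent

Both queries return: [(0,), (1,), (17,), (18,), (19,)]

Reason: COALESCE vs CASE for NULL handling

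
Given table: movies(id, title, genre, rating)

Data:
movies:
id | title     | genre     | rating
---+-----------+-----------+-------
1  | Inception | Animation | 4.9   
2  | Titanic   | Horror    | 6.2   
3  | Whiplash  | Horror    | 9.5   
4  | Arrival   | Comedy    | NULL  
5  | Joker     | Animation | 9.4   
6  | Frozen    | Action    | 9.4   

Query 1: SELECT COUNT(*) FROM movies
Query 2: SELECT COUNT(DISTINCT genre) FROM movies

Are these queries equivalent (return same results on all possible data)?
No, not equivalent

Query 1 returns: [(6,)]
Query 2 returns: [(4,)]

Reason: COUNT(*) counts rows, COUNT(DISTINCT genre) counts unique genres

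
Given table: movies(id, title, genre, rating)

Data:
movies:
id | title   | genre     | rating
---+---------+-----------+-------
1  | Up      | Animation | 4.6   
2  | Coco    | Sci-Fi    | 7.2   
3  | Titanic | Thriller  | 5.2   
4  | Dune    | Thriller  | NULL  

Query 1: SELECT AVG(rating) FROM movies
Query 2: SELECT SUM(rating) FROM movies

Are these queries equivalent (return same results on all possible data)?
No, not equivalent

Query 1 returns: [(5.666666666666667,)]
Query 2 returns: [(17.0,)]

Reason: AVG vs SUM give different aggregate values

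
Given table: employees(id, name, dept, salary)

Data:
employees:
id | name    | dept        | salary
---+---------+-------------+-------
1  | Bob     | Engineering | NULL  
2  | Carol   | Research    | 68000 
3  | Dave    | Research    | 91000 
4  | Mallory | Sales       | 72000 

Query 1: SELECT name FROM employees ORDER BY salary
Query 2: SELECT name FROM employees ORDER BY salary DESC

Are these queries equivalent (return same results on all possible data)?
No, not equivalent

Query 1 returns: [('Bob',), ('Carol',), ('Mallory',), ('Dave',)]
Query 2 returns: [('Dave',), ('Mallory',), ('Carol',), ('Bob',)]

Reason: ASC vs DESC gives opposite ordering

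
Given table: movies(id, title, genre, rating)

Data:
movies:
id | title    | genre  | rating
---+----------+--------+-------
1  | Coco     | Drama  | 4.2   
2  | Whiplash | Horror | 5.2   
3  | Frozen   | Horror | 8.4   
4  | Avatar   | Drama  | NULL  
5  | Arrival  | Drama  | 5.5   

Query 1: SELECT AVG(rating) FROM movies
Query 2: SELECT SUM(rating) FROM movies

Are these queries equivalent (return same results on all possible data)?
No, not equivalent

Query 1 returns: [(5.825,)]
Query 2 returns: [(23.3,)]

Reason: AVG vs SUM give different aggregate values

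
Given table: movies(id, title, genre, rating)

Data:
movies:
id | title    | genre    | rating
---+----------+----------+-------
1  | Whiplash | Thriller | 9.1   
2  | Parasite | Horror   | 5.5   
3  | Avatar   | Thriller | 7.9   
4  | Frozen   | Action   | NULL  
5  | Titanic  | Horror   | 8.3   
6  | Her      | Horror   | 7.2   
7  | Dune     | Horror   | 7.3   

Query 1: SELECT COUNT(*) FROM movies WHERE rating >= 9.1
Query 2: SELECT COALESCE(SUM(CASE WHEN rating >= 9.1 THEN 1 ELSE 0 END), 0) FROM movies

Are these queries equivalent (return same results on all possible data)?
Yes, equivalent

Both queries return: [(1,)]

Reason: COUNT with WHERE vs conditional SUM (COALESCE handles empty-table NULL)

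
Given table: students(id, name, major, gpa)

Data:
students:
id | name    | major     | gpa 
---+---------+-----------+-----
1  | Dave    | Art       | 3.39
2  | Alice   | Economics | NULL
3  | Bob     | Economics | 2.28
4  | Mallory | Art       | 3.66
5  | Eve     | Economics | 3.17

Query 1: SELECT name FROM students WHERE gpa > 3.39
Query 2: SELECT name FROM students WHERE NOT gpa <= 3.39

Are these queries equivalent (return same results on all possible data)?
Yes, equivalent

Both queries return: [('Mallory',)]

Reason: Both filter gpa > 3.39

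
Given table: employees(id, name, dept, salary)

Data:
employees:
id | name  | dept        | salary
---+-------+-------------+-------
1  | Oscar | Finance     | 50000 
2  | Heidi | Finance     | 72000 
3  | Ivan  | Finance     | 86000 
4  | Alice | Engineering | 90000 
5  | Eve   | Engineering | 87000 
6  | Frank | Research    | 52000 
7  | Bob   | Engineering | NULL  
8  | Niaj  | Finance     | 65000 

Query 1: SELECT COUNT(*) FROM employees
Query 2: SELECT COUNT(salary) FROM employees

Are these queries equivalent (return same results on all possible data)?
No, not equivalent

Query 1 returns: [(8,)]
Query 2 returns: [(7,)]

Reason: COUNT(*) includes NULLs, COUNT(column) excludes them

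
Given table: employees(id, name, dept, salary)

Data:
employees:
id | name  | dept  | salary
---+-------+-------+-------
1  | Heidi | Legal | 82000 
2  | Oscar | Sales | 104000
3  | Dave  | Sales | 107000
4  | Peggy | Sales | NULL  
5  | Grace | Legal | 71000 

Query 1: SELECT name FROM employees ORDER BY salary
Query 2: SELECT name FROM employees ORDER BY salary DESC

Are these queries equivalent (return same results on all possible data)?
No, not equivalent

Query 1 returns: [('Peggy',), ('Grace',), ('Heidi',), ('Oscar',), ('Dave',)]
Query 2 returns: [('Dave',), ('Oscar',), ('Heidi',), ('Grace',), ('Peggy',)]

Reason: ASC vs DESC gives opposite ordering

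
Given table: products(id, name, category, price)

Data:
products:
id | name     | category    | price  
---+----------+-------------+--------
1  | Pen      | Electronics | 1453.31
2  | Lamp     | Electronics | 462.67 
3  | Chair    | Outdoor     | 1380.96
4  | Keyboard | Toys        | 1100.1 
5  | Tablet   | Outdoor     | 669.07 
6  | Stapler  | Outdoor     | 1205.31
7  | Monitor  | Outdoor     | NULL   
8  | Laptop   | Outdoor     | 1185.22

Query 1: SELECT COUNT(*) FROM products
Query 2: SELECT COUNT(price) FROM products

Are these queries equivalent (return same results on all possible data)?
No, not equivalent

Query 1 returns: [(8,)]
Query 2 returns: [(7,)]

Reason: COUNT(*) includes NULLs, COUNT(column) excludes them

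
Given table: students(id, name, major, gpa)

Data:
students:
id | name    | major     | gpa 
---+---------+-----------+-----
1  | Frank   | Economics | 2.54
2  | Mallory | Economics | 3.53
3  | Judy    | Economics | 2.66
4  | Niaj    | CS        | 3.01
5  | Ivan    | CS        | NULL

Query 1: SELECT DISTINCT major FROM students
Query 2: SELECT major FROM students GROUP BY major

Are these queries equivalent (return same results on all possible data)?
Yes, equivalent

Both queries return: [('CS',), ('Economics',)]

Reason: Both get unique majors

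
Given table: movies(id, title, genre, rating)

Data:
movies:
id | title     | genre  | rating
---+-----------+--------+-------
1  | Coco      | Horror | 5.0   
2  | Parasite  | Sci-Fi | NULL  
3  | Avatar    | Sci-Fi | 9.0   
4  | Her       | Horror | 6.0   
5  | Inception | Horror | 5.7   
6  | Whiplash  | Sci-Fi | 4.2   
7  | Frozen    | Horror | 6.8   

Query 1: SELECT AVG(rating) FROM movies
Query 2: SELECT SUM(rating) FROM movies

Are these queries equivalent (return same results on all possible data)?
No, not equivalent

Query 1 returns: [(6.116666666666667,)]
Query 2 returns: [(36.7,)]

Reason: AVG vs SUM give different aggregate values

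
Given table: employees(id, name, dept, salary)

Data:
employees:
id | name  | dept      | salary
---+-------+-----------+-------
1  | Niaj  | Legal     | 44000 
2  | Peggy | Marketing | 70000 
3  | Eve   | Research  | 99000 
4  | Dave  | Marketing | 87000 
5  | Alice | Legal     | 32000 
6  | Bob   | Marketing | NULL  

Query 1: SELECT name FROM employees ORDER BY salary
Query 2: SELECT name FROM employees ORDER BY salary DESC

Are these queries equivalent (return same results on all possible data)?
No, not equivalent

Query 1 returns: [('Bob',), ('Alice',), ('Niaj',), ('Peggy',), ('Dave',), ('Eve',)]
Query 2 returns: [('Eve',), ('Dave',), ('Peggy',), ('Niaj',), ('Alice',), ('Bob',)]

Reason: ASC vs DESC gives opposite ordering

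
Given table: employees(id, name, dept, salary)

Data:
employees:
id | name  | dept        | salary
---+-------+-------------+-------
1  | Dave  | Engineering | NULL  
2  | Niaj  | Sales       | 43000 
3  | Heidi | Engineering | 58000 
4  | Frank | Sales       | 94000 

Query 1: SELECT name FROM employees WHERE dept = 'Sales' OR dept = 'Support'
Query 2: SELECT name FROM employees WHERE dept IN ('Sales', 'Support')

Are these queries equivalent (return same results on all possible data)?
Yes, equivalent

Both queries return: [('Frank',), ('Niaj',)]

Reason: OR vs IN are equivalent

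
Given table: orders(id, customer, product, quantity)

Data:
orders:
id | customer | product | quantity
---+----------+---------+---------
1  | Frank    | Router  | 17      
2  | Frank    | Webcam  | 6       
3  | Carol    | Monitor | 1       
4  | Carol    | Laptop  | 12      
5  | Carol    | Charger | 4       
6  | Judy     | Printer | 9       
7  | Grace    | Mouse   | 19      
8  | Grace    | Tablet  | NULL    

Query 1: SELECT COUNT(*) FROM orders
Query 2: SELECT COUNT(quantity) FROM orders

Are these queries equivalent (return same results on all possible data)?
No, not equivalent

Query 1 returns: [(8,)]
Query 2 returns: [(7,)]

Reason: COUNT(*) includes NULLs, COUNT(column) excludes them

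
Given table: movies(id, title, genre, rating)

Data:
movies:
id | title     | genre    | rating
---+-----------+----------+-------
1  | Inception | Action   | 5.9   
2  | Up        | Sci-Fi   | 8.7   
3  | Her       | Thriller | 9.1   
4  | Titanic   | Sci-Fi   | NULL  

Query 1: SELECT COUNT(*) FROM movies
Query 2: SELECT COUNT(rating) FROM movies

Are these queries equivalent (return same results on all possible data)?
No, not equivalent

Query 1 returns: [(4,)]
Query 2 returns: [(3,)]

Reason: COUNT(*) includes NULLs, COUNT(column) excludes them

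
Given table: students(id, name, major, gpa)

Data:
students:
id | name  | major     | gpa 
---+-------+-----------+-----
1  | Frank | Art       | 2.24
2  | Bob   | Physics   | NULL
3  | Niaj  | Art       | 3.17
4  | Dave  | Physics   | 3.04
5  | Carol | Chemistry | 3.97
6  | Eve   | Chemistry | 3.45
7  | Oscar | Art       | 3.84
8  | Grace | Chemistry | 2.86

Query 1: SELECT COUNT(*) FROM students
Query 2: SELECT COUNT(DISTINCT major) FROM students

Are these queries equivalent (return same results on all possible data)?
No, not equivalent

Query 1 returns: [(8,)]
Query 2 returns: [(3,)]

Reason: COUNT(*) counts rows, COUNT(DISTINCT major) counts unique majors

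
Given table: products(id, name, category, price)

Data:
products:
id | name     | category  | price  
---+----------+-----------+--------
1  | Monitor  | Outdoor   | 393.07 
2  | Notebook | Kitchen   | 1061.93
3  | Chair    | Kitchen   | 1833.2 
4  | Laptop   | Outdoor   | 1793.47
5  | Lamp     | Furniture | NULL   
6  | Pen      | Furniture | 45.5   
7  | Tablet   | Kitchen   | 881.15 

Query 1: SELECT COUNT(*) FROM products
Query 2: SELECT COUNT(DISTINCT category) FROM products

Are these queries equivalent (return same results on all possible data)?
No, not equivalent

Query 1 returns: [(7,)]
Query 2 returns: [(3,)]

Reason: COUNT(*) counts rows, COUNT(DISTINCT category) counts unique categorys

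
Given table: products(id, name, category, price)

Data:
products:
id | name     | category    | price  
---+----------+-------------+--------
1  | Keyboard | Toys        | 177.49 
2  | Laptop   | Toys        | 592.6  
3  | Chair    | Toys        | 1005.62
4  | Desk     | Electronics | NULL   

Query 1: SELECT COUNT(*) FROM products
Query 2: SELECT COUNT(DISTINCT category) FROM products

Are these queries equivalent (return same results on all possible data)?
No, not equivalent

Query 1 returns: [(4,)]
Query 2 returns: [(2,)]

Reason: COUNT(*) counts rows, COUNT(DISTINCT category) counts unique categorys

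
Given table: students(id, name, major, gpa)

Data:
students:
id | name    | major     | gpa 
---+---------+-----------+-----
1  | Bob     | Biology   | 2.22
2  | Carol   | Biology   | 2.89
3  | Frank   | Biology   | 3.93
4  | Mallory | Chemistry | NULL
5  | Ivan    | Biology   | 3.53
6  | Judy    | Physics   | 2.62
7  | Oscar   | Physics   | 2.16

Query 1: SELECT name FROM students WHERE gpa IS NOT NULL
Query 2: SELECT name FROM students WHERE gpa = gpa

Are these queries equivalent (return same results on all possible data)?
Yes, equivalent

Both queries return: [('Bob',), ('Carol',), ('Frank',), ('Ivan',), ('Judy',), ('Oscar',)]

Reason: IS NOT NULL vs self-equality (both exclude NULLs)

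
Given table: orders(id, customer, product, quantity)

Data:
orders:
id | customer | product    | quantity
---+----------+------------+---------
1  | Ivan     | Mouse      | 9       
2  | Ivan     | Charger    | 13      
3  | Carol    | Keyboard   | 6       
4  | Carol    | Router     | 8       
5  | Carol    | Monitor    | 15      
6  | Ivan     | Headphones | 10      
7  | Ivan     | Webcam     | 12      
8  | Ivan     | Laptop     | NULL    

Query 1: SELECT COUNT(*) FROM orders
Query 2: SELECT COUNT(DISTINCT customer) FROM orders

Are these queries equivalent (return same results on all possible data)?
No, not equivalent

Query 1 returns: [(8,)]
Query 2 returns: [(2,)]

Reason: COUNT(*) counts rows, COUNT(DISTINCT customer) counts unique customers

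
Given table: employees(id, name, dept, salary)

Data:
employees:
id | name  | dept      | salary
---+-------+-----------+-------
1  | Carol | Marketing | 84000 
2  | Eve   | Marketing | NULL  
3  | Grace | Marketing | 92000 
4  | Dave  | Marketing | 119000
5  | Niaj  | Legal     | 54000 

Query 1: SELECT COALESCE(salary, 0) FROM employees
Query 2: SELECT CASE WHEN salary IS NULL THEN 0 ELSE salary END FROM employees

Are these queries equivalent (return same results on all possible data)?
Yes, equivalent

Both queries return: [(0,), (54000,), (84000,), (92000,), (119000,)]

Reason: COALESCE vs CASE for NULL handling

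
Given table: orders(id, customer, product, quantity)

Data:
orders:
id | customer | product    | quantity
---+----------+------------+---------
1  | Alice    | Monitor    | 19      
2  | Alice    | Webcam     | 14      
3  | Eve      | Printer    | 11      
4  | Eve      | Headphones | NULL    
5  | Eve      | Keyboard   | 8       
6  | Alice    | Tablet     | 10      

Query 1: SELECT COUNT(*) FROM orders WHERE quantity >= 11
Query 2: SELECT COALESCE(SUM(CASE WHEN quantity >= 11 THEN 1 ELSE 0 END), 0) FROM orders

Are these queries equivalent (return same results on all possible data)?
Yes, equivalent

Both queries return: [(3,)]

Reason: COUNT with WHERE vs conditional SUM (COALESCE handles empty-table NULL)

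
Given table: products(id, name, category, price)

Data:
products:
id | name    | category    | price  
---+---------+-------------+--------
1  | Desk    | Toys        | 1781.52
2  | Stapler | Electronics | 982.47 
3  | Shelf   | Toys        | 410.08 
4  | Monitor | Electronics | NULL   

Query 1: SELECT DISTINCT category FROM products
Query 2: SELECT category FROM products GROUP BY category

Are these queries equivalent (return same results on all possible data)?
Yes, equivalent

Both queries return: [('Electronics',), ('Toys',)]

Reason: Both get unique categorys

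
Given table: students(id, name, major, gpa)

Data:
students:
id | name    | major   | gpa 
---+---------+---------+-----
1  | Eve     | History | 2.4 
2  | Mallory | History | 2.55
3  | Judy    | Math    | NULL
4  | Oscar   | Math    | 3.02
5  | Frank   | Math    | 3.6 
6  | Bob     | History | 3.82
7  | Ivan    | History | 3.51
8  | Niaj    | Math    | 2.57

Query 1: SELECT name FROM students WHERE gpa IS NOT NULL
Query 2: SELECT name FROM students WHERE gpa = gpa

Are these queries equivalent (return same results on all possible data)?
Yes, equivalent

Both queries return: [('Bob',), ('Eve',), ('Frank',), ('Ivan',), ('Mallory',), ('Niaj',), ('Oscar',)]

Reason: IS NOT NULL vs self-equality (both exclude NULLs)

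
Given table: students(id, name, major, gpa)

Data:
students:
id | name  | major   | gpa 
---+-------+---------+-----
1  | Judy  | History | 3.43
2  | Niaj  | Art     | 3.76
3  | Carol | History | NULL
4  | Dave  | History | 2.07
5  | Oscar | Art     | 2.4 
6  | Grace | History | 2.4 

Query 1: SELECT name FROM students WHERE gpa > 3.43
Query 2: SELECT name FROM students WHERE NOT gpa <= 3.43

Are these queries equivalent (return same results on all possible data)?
Yes, equivalent

Both queries return: [('Niaj',)]

Reason: Both filter gpa > 3.43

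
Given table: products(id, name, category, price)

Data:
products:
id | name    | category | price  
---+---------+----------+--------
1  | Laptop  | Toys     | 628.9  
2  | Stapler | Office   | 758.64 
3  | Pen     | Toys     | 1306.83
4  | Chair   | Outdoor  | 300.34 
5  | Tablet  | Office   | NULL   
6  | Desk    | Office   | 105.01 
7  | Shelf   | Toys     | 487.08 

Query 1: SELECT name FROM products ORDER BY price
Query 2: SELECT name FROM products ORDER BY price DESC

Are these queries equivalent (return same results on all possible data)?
No, not equivalent

Query 1 returns: [('Tablet',), ('Desk',), ('Chair',), ('Shelf',), ('Laptop',), ('Stapler',), ('Pen',)]
Query 2 returns: [('Pen',), ('Stapler',), ('Laptop',), ('Shelf',), ('Chair',), ('Desk',), ('Tablet',)]

Reason: ASC vs DESC gives opposite ordering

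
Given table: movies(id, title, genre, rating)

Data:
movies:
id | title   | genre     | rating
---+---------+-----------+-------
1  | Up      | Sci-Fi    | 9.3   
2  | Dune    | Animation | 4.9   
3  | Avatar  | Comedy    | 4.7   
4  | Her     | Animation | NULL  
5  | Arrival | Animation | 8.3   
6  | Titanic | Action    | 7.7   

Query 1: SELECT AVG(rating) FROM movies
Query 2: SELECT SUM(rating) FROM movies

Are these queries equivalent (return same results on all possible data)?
No, not equivalent

Query 1 returns: [(6.980000000000001,)]
Query 2 returns: [(34.900000000000006,)]

Reason: AVG vs SUM give different aggregate values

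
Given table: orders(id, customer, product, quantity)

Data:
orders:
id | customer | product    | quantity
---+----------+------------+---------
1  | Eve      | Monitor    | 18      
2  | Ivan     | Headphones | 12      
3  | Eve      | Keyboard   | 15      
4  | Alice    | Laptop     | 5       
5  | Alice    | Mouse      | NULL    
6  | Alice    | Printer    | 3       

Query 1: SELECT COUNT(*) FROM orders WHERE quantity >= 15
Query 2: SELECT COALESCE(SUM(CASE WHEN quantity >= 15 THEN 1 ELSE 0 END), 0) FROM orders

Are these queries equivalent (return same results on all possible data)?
Yes, equivalent

Both queries return: [(2,)]

Reason: COUNT with WHERE vs conditional SUM (COALESCE handles empty-table NULL)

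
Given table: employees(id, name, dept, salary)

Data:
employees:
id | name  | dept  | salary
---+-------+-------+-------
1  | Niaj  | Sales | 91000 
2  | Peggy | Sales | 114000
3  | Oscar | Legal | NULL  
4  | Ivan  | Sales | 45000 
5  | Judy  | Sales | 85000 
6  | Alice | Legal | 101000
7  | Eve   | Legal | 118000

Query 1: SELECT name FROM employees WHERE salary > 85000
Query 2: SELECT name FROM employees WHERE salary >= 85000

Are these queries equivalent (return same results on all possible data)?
No, not equivalent

Query 1 returns: [('Niaj',), ('Peggy',), ('Alice',), ('Eve',)]
Query 2 returns: [('Niaj',), ('Peggy',), ('Judy',), ('Alice',), ('Eve',)]

Reason: > vs >= gives different results when salary = 85000 exists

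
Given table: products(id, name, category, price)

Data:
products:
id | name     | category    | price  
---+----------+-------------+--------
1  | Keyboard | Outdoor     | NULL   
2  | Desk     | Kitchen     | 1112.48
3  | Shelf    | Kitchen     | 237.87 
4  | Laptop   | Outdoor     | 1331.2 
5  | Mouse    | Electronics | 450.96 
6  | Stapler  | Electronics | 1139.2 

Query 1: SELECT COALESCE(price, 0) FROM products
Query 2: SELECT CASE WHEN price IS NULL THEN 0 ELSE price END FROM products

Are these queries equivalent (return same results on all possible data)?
Yes, equivalent

Both queries return: [(0,), (237.87,), (450.96,), (1112.48,), (1139.2,), (1331.2,)]

Reason: COALESCE vs CASE for NULL handling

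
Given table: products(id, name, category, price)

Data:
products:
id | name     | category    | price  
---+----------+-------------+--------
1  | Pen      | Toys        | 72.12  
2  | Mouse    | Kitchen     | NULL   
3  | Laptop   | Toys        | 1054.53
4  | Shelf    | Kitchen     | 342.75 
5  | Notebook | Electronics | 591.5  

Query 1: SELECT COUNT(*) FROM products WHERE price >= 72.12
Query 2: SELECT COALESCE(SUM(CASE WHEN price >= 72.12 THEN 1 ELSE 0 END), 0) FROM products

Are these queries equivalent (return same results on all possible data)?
Yes, equivalent

Both queries return: [(4,)]

Reason: COUNT with WHERE vs conditional SUM (COALESCE handles empty-table NULL)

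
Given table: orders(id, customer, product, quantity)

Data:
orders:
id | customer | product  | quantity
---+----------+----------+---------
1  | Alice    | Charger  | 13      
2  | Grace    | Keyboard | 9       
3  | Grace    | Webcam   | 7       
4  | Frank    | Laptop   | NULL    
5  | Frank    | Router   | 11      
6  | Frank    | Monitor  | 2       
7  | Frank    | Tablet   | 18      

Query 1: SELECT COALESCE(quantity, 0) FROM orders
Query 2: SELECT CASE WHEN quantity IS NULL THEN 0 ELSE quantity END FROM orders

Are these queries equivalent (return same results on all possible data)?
Yes, equivalent

Both queries return: [(0,), (2,), (7,), (9,), (11,), (13,), (18,)]

Reason: COALESCE vs CASE for NULL handling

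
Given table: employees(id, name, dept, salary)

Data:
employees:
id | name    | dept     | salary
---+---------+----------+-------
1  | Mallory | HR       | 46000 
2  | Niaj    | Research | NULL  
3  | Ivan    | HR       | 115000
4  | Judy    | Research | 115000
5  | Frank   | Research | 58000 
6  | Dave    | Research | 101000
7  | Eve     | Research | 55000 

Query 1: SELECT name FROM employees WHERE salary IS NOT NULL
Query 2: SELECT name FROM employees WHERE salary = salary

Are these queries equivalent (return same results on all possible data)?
Yes, equivalent

Both queries return: [('Dave',), ('Eve',), ('Frank',), ('Ivan',), ('Judy',), ('Mallory',)]

Reason: IS NOT NULL vs self-equality (both exclude NULLs)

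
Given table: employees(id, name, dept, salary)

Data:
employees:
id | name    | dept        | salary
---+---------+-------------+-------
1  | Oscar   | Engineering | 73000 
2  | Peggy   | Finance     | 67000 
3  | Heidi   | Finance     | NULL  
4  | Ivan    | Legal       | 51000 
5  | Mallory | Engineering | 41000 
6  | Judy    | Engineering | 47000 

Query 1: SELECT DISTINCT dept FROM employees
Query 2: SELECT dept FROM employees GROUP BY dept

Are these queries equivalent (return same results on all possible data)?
Yes, equivalent

Both queries return: [('Engineering',), ('Finance',), ('Legal',)]

Reason: Both get unique depts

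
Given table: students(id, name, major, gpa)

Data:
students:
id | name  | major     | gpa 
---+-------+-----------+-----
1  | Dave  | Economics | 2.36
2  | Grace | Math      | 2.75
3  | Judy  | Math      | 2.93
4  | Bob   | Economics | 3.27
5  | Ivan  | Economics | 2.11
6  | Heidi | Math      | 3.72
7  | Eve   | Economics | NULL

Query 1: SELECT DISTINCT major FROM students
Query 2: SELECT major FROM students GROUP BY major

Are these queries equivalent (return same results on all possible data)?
Yes, equivalent

Both queries return: [('Economics',), ('Math',)]

Reason: Both get unique majors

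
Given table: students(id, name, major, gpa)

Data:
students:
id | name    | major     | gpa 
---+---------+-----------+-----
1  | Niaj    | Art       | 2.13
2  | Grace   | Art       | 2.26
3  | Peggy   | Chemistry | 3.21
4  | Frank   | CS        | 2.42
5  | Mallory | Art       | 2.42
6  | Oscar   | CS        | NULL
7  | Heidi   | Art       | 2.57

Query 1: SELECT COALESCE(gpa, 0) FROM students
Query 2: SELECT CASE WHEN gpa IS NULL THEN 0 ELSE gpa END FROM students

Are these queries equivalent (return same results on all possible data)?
Yes, equivalent

Both queries return: [(0,), (2.13,), (2.26,), (2.42,), (2.42,), (2.57,), (3.21,)]

Reason: COALESCE vs CASE for NULL handling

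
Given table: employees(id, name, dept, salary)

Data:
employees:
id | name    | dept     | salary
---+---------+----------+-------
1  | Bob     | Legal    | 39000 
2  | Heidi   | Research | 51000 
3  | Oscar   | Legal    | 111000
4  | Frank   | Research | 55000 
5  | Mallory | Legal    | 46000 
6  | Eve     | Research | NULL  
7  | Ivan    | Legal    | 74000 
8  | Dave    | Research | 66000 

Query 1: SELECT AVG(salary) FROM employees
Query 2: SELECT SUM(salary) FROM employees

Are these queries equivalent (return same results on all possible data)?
No, not equivalent

Query 1 returns: [(63142.857142857145,)]
Query 2 returns: [(442000,)]

Reason: AVG vs SUM give different aggregate values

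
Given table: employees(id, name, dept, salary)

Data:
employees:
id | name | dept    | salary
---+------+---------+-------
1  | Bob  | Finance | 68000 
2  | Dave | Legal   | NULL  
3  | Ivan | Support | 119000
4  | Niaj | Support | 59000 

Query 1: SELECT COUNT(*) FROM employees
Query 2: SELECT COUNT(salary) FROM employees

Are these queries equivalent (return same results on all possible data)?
No, not equivalent

Query 1 returns: [(4,)]
Query 2 returns: [(3,)]

Reason: COUNT(*) includes NULLs, COUNT(column) excludes them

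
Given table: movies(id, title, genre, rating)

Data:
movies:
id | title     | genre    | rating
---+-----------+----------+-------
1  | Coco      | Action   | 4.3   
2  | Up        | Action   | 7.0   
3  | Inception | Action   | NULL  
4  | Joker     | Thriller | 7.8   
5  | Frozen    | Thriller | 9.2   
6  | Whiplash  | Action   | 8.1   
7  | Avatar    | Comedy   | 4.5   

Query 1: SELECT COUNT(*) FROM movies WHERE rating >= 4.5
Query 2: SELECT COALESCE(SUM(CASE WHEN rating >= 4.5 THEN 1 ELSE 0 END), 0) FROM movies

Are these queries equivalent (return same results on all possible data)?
Yes, equivalent

Both queries return: [(5,)]

Reason: COUNT with WHERE vs conditional SUM (COALESCE handles empty-table NULL)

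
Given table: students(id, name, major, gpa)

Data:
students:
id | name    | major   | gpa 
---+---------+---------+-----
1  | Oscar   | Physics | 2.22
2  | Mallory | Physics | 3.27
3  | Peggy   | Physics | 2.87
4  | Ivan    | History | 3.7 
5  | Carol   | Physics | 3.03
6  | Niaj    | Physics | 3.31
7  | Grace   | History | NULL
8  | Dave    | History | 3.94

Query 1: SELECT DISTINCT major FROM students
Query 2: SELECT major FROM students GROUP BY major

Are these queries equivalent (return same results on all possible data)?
Yes, equivalent

Both queries return: [('History',), ('Physics',)]

Reason: Both get unique majors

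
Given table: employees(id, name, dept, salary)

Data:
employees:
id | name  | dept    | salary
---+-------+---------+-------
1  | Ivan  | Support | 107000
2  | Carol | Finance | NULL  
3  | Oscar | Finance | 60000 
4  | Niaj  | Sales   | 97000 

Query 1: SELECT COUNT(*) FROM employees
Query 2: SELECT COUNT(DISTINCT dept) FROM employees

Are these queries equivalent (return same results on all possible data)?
No, not equivalent

Query 1 returns: [(4,)]
Query 2 returns: [(3,)]

Reason: COUNT(*) counts rows, COUNT(DISTINCT dept) counts unique depts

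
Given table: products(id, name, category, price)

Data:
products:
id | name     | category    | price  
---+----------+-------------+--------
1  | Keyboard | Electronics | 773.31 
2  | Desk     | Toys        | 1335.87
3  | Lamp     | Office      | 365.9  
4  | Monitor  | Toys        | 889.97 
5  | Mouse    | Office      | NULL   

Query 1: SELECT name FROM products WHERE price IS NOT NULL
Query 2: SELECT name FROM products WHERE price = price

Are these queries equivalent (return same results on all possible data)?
Yes, equivalent

Both queries return: [('Desk',), ('Keyboard',), ('Lamp',), ('Monitor',)]

Reason: IS NOT NULL vs self-equality (both exclude NULLs)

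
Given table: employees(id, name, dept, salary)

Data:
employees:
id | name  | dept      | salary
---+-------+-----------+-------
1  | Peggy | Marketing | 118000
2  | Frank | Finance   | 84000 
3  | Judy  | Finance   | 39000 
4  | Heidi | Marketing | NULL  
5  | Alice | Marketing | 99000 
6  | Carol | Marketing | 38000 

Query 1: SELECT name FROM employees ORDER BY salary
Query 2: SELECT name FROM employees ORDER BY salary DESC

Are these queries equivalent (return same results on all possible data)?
No, not equivalent

Query 1 returns: [('Heidi',), ('Carol',), ('Judy',), ('Frank',), ('Alice',), ('Peggy',)]
Query 2 returns: [('Peggy',), ('Alice',), ('Frank',), ('Judy',), ('Carol',), ('Heidi',)]

Reason: ASC vs DESC gives opposite ordering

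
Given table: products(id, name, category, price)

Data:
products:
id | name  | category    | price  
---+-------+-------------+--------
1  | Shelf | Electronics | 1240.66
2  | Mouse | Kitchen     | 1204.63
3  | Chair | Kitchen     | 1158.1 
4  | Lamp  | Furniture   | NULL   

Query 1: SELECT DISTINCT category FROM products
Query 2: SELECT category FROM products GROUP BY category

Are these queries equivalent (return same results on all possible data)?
Yes, equivalent

Both queries return: [('Electronics',), ('Furniture',), ('Kitchen',)]

Reason: Both get unique categorys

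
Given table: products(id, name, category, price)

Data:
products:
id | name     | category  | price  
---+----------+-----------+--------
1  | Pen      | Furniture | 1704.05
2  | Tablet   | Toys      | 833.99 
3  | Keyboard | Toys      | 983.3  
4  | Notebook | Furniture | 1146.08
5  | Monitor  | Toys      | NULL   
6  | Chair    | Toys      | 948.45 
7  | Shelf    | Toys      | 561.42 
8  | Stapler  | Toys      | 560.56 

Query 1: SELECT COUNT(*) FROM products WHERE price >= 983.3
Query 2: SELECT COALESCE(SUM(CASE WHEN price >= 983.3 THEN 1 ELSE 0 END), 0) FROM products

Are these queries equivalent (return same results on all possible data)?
Yes, equivalent

Both queries return: [(3,)]

Reason: COUNT with WHERE vs conditional SUM (COALESCE handles empty-table NULL)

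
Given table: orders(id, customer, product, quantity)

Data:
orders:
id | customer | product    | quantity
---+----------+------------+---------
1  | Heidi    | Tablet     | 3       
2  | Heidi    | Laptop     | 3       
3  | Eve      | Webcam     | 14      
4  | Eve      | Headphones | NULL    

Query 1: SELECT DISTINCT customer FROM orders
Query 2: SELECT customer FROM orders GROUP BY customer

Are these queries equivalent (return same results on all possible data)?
Yes, equivalent

Both queries return: [('Eve',), ('Heidi',)]

Reason: Both get unique customers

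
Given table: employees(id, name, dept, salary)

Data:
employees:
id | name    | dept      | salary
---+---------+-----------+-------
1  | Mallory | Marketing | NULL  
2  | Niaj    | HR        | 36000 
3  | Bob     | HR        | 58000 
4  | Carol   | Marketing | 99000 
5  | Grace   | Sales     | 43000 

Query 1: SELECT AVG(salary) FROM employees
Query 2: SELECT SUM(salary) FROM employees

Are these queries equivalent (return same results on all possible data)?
No, not equivalent

Query 1 returns: [(59000.0,)]
Query 2 returns: [(236000,)]

Reason: AVG vs SUM give different aggregate values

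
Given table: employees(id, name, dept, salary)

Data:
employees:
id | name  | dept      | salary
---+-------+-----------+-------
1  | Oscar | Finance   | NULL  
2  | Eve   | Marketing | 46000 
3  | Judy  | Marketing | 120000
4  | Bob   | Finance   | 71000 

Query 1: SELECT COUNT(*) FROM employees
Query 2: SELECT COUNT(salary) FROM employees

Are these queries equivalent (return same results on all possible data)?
No, not equivalent

Query 1 returns: [(4,)]
Query 2 returns: [(3,)]

Reason: COUNT(*) includes NULLs, COUNT(column) excludes them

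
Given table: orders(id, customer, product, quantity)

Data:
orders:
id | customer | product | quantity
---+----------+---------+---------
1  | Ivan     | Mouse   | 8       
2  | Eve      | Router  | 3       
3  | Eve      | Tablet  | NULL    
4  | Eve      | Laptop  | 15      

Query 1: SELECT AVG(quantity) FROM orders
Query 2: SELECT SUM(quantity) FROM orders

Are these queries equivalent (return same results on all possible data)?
No, not equivalent

Query 1 returns: [(8.666666666666666,)]
Query 2 returns: [(26,)]

Reason: AVG vs SUM give different aggregate values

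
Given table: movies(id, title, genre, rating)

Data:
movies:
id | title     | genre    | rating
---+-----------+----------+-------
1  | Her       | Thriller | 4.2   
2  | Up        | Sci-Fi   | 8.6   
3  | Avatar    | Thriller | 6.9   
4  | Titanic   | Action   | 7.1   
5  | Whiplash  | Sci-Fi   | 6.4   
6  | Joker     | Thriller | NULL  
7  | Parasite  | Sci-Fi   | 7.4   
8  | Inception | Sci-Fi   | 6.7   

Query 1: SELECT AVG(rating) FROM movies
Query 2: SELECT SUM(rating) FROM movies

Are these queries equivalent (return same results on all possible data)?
No, not equivalent

Query 1 returns: [(6.757142857142857,)]
Query 2 returns: [(47.3,)]

Reason: AVG vs SUM give different aggregate values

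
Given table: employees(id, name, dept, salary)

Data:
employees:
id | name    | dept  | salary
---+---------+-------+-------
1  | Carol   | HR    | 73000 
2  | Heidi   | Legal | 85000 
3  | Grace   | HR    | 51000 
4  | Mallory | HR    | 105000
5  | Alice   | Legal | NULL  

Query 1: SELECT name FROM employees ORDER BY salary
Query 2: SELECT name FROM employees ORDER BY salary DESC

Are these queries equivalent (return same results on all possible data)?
No, not equivalent

Query 1 returns: [('Alice',), ('Grace',), ('Carol',), ('Heidi',), ('Mallory',)]
Query 2 returns: [('Mallory',), ('Heidi',), ('Carol',), ('Grace',), ('Alice',)]

Reason: ASC vs DESC gives opposite ordering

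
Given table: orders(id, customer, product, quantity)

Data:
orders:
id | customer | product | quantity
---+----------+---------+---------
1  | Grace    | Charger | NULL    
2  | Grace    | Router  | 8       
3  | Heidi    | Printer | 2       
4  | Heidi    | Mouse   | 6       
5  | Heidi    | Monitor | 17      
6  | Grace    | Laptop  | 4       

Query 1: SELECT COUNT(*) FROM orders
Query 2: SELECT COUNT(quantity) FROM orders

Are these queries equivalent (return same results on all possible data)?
No, not equivalent

Query 1 returns: [(6,)]
Query 2 returns: [(5,)]

Reason: COUNT(*) includes NULLs, COUNT(column) excludes them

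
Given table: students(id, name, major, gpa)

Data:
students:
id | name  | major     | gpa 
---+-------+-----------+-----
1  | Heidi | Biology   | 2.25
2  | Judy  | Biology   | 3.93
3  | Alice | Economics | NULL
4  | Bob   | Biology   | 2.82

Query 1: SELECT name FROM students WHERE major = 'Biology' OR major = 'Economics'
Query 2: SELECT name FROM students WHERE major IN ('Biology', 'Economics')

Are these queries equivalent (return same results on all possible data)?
Yes, equivalent

Both queries return: [('Alice',), ('Bob',), ('Heidi',), ('Judy',)]

Reason: OR vs IN are equivalent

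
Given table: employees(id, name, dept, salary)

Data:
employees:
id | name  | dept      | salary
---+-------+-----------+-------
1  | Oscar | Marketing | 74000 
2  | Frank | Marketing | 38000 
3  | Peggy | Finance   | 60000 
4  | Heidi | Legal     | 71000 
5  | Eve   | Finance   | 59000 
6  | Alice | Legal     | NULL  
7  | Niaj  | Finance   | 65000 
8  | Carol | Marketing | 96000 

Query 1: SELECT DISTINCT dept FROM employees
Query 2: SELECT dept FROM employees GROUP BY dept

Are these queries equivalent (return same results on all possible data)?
Yes, equivalent

Both queries return: [('Finance',), ('Legal',), ('Marketing',)]

Reason: Both get unique depts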